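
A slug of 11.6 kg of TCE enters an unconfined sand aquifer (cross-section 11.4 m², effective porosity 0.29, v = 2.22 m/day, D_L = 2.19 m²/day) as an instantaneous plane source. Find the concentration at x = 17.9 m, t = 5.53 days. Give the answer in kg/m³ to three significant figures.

For an instantaneous plane source, C(x,t) = M/(n_e·A·√(4πDt)) · exp(−(x−vt)²/(4Dt)), with n_e·A the pore (flow) area.
Plume center vt = 2.22 × 5.53 = 12.2766 m, so the well at 17.9 m is 5.6234 m downgradient of the peak.
√(4πDt) = 12.34 m, giving peak height M/(n_e·A·√(4πDt)) = 11.6/(0.29 × 11.4 × 12.34) = 0.2843 kg/m³.
(x−vt)²/(4Dt) = (5.6234)²/(4 × 2.19 × 5.53) = 0.6528; exp(−0.6528) = 0.5206.
C = 0.2843 × 0.5206 = 0.148 kg/m³.

0.148 kg/m³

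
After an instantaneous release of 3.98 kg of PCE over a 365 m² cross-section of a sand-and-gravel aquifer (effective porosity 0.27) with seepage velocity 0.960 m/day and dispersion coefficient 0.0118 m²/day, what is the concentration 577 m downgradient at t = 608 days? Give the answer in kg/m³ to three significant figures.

0.000898 kg/m³

For an instantaneous plane source, C(x,t) = M/(n_e·A·√(4πDt)) · exp(−(x−vt)²/(4Dt)), with n_e·A the pore (flow) area.
Plume center vt = 0.960 × 608 = 583.68 m, so the well at 577 m is 6.68 m upgradient of the peak.
√(4πDt) = 9.495 m, giving peak height M/(n_e·A·√(4πDt)) = 3.98/(0.27 × 365 × 9.495) = 0.004253 kg/m³.
(x−vt)²/(4Dt) = (-6.68)²/(4 × 0.0118 × 608) = 1.555; exp(−1.555) = 0.2112.
C = 0.004253 × 0.2112 = 0.000898 kg/m³.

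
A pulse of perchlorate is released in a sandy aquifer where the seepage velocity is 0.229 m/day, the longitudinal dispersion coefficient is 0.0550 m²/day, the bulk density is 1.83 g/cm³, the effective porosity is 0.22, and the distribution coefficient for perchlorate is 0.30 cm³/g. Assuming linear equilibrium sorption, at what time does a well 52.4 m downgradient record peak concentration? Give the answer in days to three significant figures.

Retardation factor R = 1 + ρ_b·K_d/n = 1 + 1.83 × 0.30/0.22 = 3.495.
Sorption retards both mechanisms: v_R = v/R = 0.06552 m/day, D_R = D/R = 0.01574 m²/day.
Peak time from v_R²t² + 2D_R t − x² = 0: t = (√(D_R² + v_R²x²) − D_R)/v_R².
√(D_R² + v_R²x²) = √(0.01574² + 0.06552² × 52.4²) = 3.433; v_R² = 0.004293.
t = (3.433 − 0.01574)/0.004293 = 796 days.

796 days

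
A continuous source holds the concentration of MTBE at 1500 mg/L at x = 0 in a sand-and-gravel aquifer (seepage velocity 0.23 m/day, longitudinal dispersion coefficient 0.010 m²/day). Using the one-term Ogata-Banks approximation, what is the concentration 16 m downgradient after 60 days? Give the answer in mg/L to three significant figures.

For a continuous step input, C/C₀ ≈ ½·erfc((x−vt)/(2√(Dt))).
vt = 0.23 × 60 = 13.8 m and 2√(Dt) = 2√(0.010 × 60) = 1.549 m.
Argument (x−vt)/(2√(Dt)) = (16 − 13.8)/1.549 = 1.420; ½·erfc(1.420) = 0.02231.
C = 1500 × 0.02231 = 33.5 mg/L.

33.5 mg/L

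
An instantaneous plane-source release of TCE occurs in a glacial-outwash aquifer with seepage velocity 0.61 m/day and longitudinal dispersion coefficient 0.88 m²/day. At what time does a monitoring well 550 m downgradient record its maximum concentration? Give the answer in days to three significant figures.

899 days

For the 1D instantaneous-source solution, setting ∂C/∂t = 0 at fixed x gives v²t² + 2Dt − x² = 0, so t = (√(D² + v²x²) − D)/v².
√(D² + v²x²) = √(0.88² + 0.61² × 550²) = 335.5; v² = 0.3721.
t = (335.5 − 0.88)/0.3721 = 899 days (vs. the pure-advection estimate x/v = 902 d).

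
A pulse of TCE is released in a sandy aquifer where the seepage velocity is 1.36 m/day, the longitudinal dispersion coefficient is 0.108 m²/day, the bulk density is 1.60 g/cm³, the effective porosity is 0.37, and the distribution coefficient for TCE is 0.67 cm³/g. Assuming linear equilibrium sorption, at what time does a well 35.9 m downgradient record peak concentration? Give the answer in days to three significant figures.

103 days

Retardation factor R = 1 + ρ_b·K_d/n = 1 + 1.60 × 0.67/0.37 = 3.897.
Sorption retards both mechanisms: v_R = v/R = 0.3490 m/day, D_R = D/R = 0.02771 m²/day.
Peak time from v_R²t² + 2D_R t − x² = 0: t = (√(D_R² + v_R²x²) − D_R)/v_R².
√(D_R² + v_R²x²) = √(0.02771² + 0.3490² × 35.9²) = 12.53; v_R² = 0.1218.
t = (12.53 − 0.02771)/0.1218 = 103 days.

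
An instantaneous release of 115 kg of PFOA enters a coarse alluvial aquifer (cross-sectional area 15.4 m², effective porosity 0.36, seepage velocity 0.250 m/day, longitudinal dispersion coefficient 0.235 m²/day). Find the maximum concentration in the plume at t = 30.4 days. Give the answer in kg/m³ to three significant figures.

2.19 kg/m³

The peak of an instantaneous 1D plume sits at x = vt; there the Gaussian factor is 1 and C_max = M/(n_e·A·√(4πDt)), where n_e·A is the pore area the mass is dissolved in.
√(4πDt) = √(4π × 0.235 × 30.4) = 9.475 m, so C_max = 115/(0.36 × 15.4 × 9.475) = 2.19 kg/m³.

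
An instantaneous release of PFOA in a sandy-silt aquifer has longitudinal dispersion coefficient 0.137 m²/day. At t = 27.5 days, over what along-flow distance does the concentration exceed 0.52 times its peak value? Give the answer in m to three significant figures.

The plume is Gaussian with σ = √(2Dt) = √(2 × 0.137 × 27.5) = 2.745 m.
C/C_peak = exp(−Δx²/(2σ²)) = 0.52 ⇒ Δx = σ·√(−2 ln 0.52) = 2.745 × 1.144 = 3.140 m.
Width = 2Δx = 6.28 m.

6.28 m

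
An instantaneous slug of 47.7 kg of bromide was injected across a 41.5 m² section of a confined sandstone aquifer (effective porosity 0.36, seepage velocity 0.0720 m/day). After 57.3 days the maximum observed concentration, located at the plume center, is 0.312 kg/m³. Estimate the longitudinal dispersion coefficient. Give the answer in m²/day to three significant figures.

0.145 m²/day

At the plume center C_max = M/(n_e·A·√(4πDt)), so D = M²/(4πt·(n_e·A·C_max)²).
n_e·A·C_max = 0.36 × 41.5 × 0.312 = 4.661 kg/m.
D = 47.7²/(4π × 57.3 × 4.661²) = 0.145 m²/day.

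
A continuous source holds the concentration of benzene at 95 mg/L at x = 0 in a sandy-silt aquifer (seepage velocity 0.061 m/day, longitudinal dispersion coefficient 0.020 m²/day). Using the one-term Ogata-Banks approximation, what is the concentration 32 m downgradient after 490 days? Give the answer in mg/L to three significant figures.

For a continuous step input, C/C₀ ≈ ½·erfc((x−vt)/(2√(Dt))).
vt = 0.061 × 490 = 29.89 m and 2√(Dt) = 2√(0.020 × 490) = 6.261 m.
Argument (x−vt)/(2√(Dt)) = (32 − 29.89)/6.261 = 0.3370; ½·erfc(0.3370) = 0.3168.
C = 95 × 0.3168 = 30.1 mg/L.

30.1 mg/L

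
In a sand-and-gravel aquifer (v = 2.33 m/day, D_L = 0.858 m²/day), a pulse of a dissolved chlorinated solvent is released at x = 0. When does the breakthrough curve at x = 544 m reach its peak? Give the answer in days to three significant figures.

For the 1D instantaneous-source solution, setting ∂C/∂t = 0 at fixed x gives v²t² + 2Dt − x² = 0, so t = (√(D² + v²x²) − D)/v².
√(D² + v²x²) = √(0.858² + 2.33² × 544²) = 1268; v² = 5.4289.
t = (1268 − 0.858)/5.4289 = 233 days (vs. the pure-advection estimate x/v = 233 d).

233 days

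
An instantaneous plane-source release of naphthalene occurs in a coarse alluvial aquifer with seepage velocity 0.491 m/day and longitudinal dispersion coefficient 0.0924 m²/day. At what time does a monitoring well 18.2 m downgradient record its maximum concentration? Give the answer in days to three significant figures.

For the 1D instantaneous-source solution, setting ∂C/∂t = 0 at fixed x gives v²t² + 2Dt − x² = 0, so t = (√(D² + v²x²) − D)/v².
√(D² + v²x²) = √(0.0924² + 0.491² × 18.2²) = 8.937; v² = 0.241081.
t = (8.937 − 0.0924)/0.241081 = 36.7 days (vs. the pure-advection estimate x/v = 37.1 d).

36.7 days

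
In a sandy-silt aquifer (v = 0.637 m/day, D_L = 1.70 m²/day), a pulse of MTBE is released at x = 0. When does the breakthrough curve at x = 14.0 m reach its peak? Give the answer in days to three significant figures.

18.2 days

For the 1D instantaneous-source solution, setting ∂C/∂t = 0 at fixed x gives v²t² + 2Dt − x² = 0, so t = (√(D² + v²x²) − D)/v².
√(D² + v²x²) = √(1.70² + 0.637² × 14.0²) = 9.079; v² = 0.405769.
t = (9.079 − 1.70)/0.405769 = 18.2 days (vs. the pure-advection estimate x/v = 22.0 d).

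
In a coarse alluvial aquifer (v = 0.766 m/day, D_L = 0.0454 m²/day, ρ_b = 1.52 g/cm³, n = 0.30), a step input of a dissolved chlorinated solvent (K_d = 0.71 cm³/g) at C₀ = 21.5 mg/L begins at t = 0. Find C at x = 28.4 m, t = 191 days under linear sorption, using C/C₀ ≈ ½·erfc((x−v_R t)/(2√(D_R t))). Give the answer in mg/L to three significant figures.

20.7 mg/L

Retardation factor R = 1 + ρ_b·K_d/n = 1 + 1.52 × 0.71/0.30 = 4.597.
Sorption retards both mechanisms: v_R = v/R = 0.1666 m/day, D_R = D/R = 0.009876 m²/day.
v_R·t = 0.1666 × 191 = 31.8206 m; 2√(D_R t) = 2.747 m; argument = (28.4 − 31.8206)/2.747 = -1.245.
C = C₀ × ½·erfc(-1.245) = 21.5 × 0.9609 = 20.7 mg/L.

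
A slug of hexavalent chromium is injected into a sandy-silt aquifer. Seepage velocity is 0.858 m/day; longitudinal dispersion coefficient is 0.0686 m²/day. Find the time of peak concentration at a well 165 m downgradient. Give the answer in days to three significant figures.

192 days

For the 1D instantaneous-source solution, setting ∂C/∂t = 0 at fixed x gives v²t² + 2Dt − x² = 0, so t = (√(D² + v²x²) − D)/v².
√(D² + v²x²) = √(0.0686² + 0.858² × 165²) = 141.6; v² = 0.736164.
t = (141.6 − 0.0686)/0.736164 = 192 days (vs. the pure-advection estimate x/v = 192 d).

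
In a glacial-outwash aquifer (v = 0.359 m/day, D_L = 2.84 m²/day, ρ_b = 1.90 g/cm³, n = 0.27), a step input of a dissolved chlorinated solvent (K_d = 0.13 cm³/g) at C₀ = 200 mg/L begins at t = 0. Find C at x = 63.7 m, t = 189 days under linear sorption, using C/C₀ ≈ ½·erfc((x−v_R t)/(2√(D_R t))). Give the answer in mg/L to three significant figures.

23.3 mg/L

Retardation factor R = 1 + ρ_b·K_d/n = 1 + 1.90 × 0.13/0.27 = 1.915.
Sorption retards both mechanisms: v_R = v/R = 0.1875 m/day, D_R = D/R = 1.483 m²/day.
v_R·t = 0.1875 × 189 = 35.4375 m; 2√(D_R t) = 33.48 m; argument = (63.7 − 35.4375)/33.48 = 0.8442.
C = C₀ × ½·erfc(0.8442) = 200 × 0.1163 = 23.3 mg/L.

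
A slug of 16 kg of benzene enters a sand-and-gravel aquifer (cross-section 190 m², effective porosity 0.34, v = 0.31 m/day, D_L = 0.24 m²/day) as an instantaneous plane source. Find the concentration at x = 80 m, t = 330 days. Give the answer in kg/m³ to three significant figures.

For an instantaneous plane source, C(x,t) = M/(n_e·A·√(4πDt)) · exp(−(x−vt)²/(4Dt)), with n_e·A the pore (flow) area.
Plume center vt = 0.31 × 330 = 102.3 m, so the well at 80 m is 22.3 m upgradient of the peak.
√(4πDt) = 31.55 m, giving peak height M/(n_e·A·√(4πDt)) = 16/(0.34 × 190 × 31.55) = 0.007850 kg/m³.
(x−vt)²/(4Dt) = (-22.3)²/(4 × 0.24 × 330) = 1.570; exp(−1.570) = 0.2080.
C = 0.007850 × 0.2080 = 0.00163 kg/m³.

0.00163 kg/m³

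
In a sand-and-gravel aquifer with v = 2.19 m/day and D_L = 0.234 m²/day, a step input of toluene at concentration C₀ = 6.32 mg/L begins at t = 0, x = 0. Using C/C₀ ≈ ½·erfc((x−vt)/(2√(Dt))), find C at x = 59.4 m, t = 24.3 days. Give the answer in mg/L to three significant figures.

For a continuous step input, C/C₀ ≈ ½·erfc((x−vt)/(2√(Dt))).
vt = 2.19 × 24.3 = 53.217 m and 2√(Dt) = 2√(0.234 × 24.3) = 4.769 m.
Argument (x−vt)/(2√(Dt)) = (59.4 − 53.217)/4.769 = 1.296; ½·erfc(1.296) = 0.03341.
C = 6.32 × 0.03341 = 0.211 mg/L.

0.211 mg/L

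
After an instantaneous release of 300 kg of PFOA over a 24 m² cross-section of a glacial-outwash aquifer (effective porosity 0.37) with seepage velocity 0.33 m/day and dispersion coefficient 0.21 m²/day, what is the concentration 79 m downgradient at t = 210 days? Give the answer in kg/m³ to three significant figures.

0.842 kg/m³

For an instantaneous plane source, C(x,t) = M/(n_e·A·√(4πDt)) · exp(−(x−vt)²/(4Dt)), with n_e·A the pore (flow) area.
Plume center vt = 0.33 × 210 = 69.3 m, so the well at 79 m is 9.7 m downgradient of the peak.
√(4πDt) = 23.54 m, giving peak height M/(n_e·A·√(4πDt)) = 300/(0.37 × 24 × 23.54) = 1.435 kg/m³.
(x−vt)²/(4Dt) = (9.7)²/(4 × 0.21 × 210) = 0.5334; exp(−0.5334) = 0.5866.
C = 1.435 × 0.5866 = 0.842 kg/m³.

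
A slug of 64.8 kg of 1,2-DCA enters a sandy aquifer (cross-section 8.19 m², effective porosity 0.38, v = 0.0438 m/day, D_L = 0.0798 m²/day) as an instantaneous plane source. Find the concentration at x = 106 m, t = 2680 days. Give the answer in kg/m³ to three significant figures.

For an instantaneous plane source, C(x,t) = M/(n_e·A·√(4πDt)) · exp(−(x−vt)²/(4Dt)), with n_e·A the pore (flow) area.
Plume center vt = 0.0438 × 2680 = 117.384 m, so the well at 106 m is 11.384 m upgradient of the peak.
√(4πDt) = 51.84 m, giving peak height M/(n_e·A·√(4πDt)) = 64.8/(0.38 × 8.19 × 51.84) = 0.4016 kg/m³.
(x−vt)²/(4Dt) = (-11.384)²/(4 × 0.0798 × 2680) = 0.1515; exp(−0.1515) = 0.8594.
C = 0.4016 × 0.8594 = 0.345 kg/m³.

0.345 kg/m³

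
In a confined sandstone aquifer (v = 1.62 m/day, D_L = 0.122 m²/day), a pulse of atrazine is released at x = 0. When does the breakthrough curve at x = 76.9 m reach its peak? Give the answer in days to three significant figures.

For the 1D instantaneous-source solution, setting ∂C/∂t = 0 at fixed x gives v²t² + 2Dt − x² = 0, so t = (√(D² + v²x²) − D)/v².
√(D² + v²x²) = √(0.122² + 1.62² × 76.9²) = 124.6; v² = 2.6244.
t = (124.6 − 0.122)/2.6244 = 47.4 days (vs. the pure-advection estimate x/v = 47.5 d).

47.4 days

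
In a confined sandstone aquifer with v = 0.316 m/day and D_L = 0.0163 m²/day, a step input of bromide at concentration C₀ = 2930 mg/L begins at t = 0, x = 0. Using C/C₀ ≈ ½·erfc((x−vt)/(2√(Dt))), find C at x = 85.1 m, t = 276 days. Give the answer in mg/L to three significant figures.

For a continuous step input, C/C₀ ≈ ½·erfc((x−vt)/(2√(Dt))).
vt = 0.316 × 276 = 87.216 m and 2√(Dt) = 2√(0.0163 × 276) = 4.242 m.
Argument (x−vt)/(2√(Dt)) = (85.1 − 87.216)/4.242 = -0.4988; ½·erfc(-0.4988) = 0.7597.
C = 2930 × 0.7597 = 2230 mg/L.

2230 mg/L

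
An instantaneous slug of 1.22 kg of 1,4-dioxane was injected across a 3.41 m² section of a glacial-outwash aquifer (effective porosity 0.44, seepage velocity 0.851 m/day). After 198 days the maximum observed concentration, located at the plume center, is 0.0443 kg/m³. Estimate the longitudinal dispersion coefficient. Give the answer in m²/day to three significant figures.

0.135 m²/day

At the plume center C_max = M/(n_e·A·√(4πDt)), so D = M²/(4πt·(n_e·A·C_max)²).
n_e·A·C_max = 0.44 × 3.41 × 0.0443 = 0.06647 kg/m.
D = 1.22²/(4π × 198 × 0.06647²) = 0.135 m²/day.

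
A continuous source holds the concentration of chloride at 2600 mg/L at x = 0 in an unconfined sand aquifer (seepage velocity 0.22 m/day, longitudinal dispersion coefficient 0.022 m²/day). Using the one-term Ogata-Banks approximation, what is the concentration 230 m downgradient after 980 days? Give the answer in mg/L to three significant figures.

For a continuous step input, C/C₀ ≈ ½·erfc((x−vt)/(2√(Dt))).
vt = 0.22 × 980 = 215.6 m and 2√(Dt) = 2√(0.022 × 980) = 9.287 m.
Argument (x−vt)/(2√(Dt)) = (230 − 215.6)/9.287 = 1.551; ½·erfc(1.551) = 0.01414.
C = 2600 × 0.01414 = 36.8 mg/L.

36.8 mg/L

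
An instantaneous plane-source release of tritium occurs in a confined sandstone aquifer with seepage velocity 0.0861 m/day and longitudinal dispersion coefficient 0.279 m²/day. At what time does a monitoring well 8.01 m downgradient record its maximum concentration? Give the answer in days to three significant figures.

62.7 days

For the 1D instantaneous-source solution, setting ∂C/∂t = 0 at fixed x gives v²t² + 2Dt − x² = 0, so t = (√(D² + v²x²) − D)/v².
√(D² + v²x²) = √(0.279² + 0.0861² × 8.01²) = 0.7440; v² = 0.00741321.
t = (0.7440 − 0.279)/0.00741321 = 62.7 days (vs. the pure-advection estimate x/v = 93.0 d).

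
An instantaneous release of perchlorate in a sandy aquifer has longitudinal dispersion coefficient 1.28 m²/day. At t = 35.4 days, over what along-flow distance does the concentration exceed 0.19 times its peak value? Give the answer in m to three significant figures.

The plume is Gaussian with σ = √(2Dt) = √(2 × 1.28 × 35.4) = 9.520 m.
C/C_peak = exp(−Δx²/(2σ²)) = 0.19 ⇒ Δx = σ·√(−2 ln 0.19) = 9.520 × 1.822 = 17.35 m.
Width = 2Δx = 34.7 m.

34.7 m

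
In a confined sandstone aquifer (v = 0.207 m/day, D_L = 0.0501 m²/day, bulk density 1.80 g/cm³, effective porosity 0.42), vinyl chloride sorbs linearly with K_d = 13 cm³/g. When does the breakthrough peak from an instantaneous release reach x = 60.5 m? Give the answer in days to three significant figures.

Retardation factor R = 1 + ρ_b·K_d/n = 1 + 1.80 × 13/0.42 = 56.71.
Sorption retards both mechanisms: v_R = v/R = 0.003650 m/day, D_R = D/R = 0.0008834 m²/day.
Peak time from v_R²t² + 2D_R t − x² = 0: t = (√(D_R² + v_R²x²) − D_R)/v_R².
√(D_R² + v_R²x²) = √(0.0008834² + 0.003650² × 60.5²) = 0.2208; v_R² = 1.332e-05.
t = (0.2208 − 0.0008834)/1.332e-05 = 16500 days.

16500 days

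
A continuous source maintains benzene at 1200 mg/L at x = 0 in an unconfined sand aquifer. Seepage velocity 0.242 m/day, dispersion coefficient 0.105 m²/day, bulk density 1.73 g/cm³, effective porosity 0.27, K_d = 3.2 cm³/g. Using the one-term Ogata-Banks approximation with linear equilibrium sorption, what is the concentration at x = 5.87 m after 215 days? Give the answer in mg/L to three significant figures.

10.4 mg/L

Retardation factor R = 1 + ρ_b·K_d/n = 1 + 1.73 × 3.2/0.27 = 21.50.
Sorption retards both mechanisms: v_R = v/R = 0.01126 m/day, D_R = D/R = 0.004884 m²/day.
v_R·t = 0.01126 × 215 = 2.4209 m; 2√(D_R t) = 2.049 m; argument = (5.87 − 2.4209)/2.049 = 1.683.
C = C₀ × ½·erfc(1.683) = 1200 × 0.008653 = 10.4 mg/L.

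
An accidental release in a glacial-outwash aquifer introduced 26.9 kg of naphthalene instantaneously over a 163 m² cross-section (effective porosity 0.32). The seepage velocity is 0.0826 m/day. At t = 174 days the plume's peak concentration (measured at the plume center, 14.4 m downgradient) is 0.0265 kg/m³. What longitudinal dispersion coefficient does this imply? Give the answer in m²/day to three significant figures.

At the plume center C_max = M/(n_e·A·√(4πDt)), so D = M²/(4πt·(n_e·A·C_max)²).
n_e·A·C_max = 0.32 × 163 × 0.0265 = 1.382 kg/m.
D = 26.9²/(4π × 174 × 1.382²) = 0.173 m²/day.

0.173 m²/day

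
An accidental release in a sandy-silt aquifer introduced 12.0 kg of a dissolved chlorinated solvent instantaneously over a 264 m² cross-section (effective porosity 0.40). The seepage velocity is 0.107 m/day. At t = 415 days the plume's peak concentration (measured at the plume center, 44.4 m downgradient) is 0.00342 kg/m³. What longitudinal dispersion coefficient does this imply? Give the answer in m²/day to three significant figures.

At the plume center C_max = M/(n_e·A·√(4πDt)), so D = M²/(4πt·(n_e·A·C_max)²).
n_e·A·C_max = 0.40 × 264 × 0.00342 = 0.3612 kg/m.
D = 12.0²/(4π × 415 × 0.3612²) = 0.212 m²/day.

0.212 m²/day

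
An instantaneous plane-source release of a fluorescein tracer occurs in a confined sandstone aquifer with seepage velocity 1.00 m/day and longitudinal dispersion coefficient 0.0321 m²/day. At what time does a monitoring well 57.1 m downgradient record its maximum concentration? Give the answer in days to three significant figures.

57.1 days

For the 1D instantaneous-source solution, setting ∂C/∂t = 0 at fixed x gives v²t² + 2Dt − x² = 0, so t = (√(D² + v²x²) − D)/v².
√(D² + v²x²) = √(0.0321² + 1.00² × 57.1²) = 57.10; v² = 1.
t = (57.10 − 0.0321)/1 = 57.1 days (vs. the pure-advection estimate x/v = 57.1 d).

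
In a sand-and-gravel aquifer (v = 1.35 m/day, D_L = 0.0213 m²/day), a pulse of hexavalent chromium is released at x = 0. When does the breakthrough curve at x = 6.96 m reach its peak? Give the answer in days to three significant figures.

For the 1D instantaneous-source solution, setting ∂C/∂t = 0 at fixed x gives v²t² + 2Dt − x² = 0, so t = (√(D² + v²x²) − D)/v².
√(D² + v²x²) = √(0.0213² + 1.35² × 6.96²) = 9.396; v² = 1.8225.
t = (9.396 − 0.0213)/1.8225 = 5.14 days (vs. the pure-advection estimate x/v = 5.16 d).

5.14 days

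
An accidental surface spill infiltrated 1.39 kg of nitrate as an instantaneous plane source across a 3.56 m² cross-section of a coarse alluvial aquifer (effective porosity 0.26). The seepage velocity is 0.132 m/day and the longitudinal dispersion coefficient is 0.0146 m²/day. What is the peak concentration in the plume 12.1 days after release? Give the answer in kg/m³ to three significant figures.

The peak of an instantaneous 1D plume sits at x = vt; there the Gaussian factor is 1 and C_max = M/(n_e·A·√(4πDt)), where n_e·A is the pore area the mass is dissolved in.
√(4πDt) = √(4π × 0.0146 × 12.1) = 1.490 m, so C_max = 1.39/(0.26 × 3.56 × 1.490) = 1.01 kg/m³.

1.01 kg/m³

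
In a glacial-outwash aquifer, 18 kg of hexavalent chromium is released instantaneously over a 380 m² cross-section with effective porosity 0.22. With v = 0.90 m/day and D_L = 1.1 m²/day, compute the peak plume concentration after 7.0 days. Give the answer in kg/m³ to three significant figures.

0.0219 kg/m³

The peak of an instantaneous 1D plume sits at x = vt; there the Gaussian factor is 1 and C_max = M/(n_e·A·√(4πDt)), where n_e·A is the pore area the mass is dissolved in.
√(4πDt) = √(4π × 1.1 × 7.0) = 9.837 m, so C_max = 18/(0.22 × 380 × 9.837) = 0.0219 kg/m³.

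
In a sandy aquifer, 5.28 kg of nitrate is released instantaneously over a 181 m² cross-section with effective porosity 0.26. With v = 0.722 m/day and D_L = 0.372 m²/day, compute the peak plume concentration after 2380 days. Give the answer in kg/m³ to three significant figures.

The peak of an instantaneous 1D plume sits at x = vt; there the Gaussian factor is 1 and C_max = M/(n_e·A·√(4πDt)), where n_e·A is the pore area the mass is dissolved in.
√(4πDt) = √(4π × 0.372 × 2380) = 105.5 m, so C_max = 5.28/(0.26 × 181 × 105.5) = 0.00106 kg/m³.

0.00106 kg/m³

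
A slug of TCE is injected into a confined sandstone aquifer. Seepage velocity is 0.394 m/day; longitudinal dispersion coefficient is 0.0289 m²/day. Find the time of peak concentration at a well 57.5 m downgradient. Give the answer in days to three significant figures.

For the 1D instantaneous-source solution, setting ∂C/∂t = 0 at fixed x gives v²t² + 2Dt − x² = 0, so t = (√(D² + v²x²) − D)/v².
√(D² + v²x²) = √(0.0289² + 0.394² × 57.5²) = 22.66; v² = 0.155236.
t = (22.66 − 0.0289)/0.155236 = 146 days (vs. the pure-advection estimate x/v = 146 d).

146 days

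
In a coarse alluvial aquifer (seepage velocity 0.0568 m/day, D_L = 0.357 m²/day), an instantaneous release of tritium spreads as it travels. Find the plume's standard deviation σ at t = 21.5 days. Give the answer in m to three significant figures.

3.92 m

Dispersive spreading gives a Gaussian with σ² = 2Dt; advection only shifts the center.
σ = √(2 × 0.357 × 21.5) = 3.92 m.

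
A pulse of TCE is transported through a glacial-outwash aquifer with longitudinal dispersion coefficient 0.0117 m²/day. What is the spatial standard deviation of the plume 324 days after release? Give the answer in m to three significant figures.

2.75 m

Dispersive spreading gives a Gaussian with σ² = 2Dt; advection only shifts the center.
σ = √(2 × 0.0117 × 324) = 2.75 m.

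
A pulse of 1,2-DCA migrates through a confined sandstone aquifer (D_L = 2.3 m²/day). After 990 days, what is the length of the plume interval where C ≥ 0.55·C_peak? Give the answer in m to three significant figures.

148 m

The plume is Gaussian with σ = √(2Dt) = √(2 × 2.3 × 990) = 67.48 m.
C/C_peak = exp(−Δx²/(2σ²)) = 0.55 ⇒ Δx = σ·√(−2 ln 0.55) = 67.48 × 1.093 = 73.76 m.
Width = 2Δx = 148 m.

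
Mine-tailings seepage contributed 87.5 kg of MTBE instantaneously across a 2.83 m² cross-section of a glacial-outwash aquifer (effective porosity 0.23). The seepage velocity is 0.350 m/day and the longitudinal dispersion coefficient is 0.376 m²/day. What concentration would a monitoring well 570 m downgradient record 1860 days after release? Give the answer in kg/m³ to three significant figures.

0.137 kg/m³

For an instantaneous plane source, C(x,t) = M/(n_e·A·√(4πDt)) · exp(−(x−vt)²/(4Dt)), with n_e·A the pore (flow) area.
Plume center vt = 0.350 × 1860 = 651 m, so the well at 570 m is 81 m upgradient of the peak.
√(4πDt) = 93.75 m, giving peak height M/(n_e·A·√(4πDt)) = 87.5/(0.23 × 2.83 × 93.75) = 1.434 kg/m³.
(x−vt)²/(4Dt) = (-81)²/(4 × 0.376 × 1860) = 2.345; exp(−2.345) = 0.09585.
C = 1.434 × 0.09585 = 0.137 kg/m³.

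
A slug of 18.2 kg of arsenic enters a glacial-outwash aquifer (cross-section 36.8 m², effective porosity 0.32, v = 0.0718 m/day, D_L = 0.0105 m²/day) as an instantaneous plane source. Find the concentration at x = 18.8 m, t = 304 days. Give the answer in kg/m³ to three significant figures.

For an instantaneous plane source, C(x,t) = M/(n_e·A·√(4πDt)) · exp(−(x−vt)²/(4Dt)), with n_e·A the pore (flow) area.
Plume center vt = 0.0718 × 304 = 21.8272 m, so the well at 18.8 m is 3.0272 m upgradient of the peak.
√(4πDt) = 6.333 m, giving peak height M/(n_e·A·√(4πDt)) = 18.2/(0.32 × 36.8 × 6.333) = 0.2440 kg/m³.
(x−vt)²/(4Dt) = (-3.0272)²/(4 × 0.0105 × 304) = 0.7177; exp(−0.7177) = 0.4879.
C = 0.2440 × 0.4879 = 0.119 kg/m³.

0.119 kg/m³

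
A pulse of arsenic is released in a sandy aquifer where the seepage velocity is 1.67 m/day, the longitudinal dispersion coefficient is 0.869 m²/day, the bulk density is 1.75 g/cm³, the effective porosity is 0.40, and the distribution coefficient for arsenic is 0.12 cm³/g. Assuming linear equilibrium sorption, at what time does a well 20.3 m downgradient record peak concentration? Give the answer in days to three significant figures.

Retardation factor R = 1 + ρ_b·K_d/n = 1 + 1.75 × 0.12/0.40 = 1.525.
Sorption retards both mechanisms: v_R = v/R = 1.095 m/day, D_R = D/R = 0.5698 m²/day.
Peak time from v_R²t² + 2D_R t − x² = 0: t = (√(D_R² + v_R²x²) − D_R)/v_R².
√(D_R² + v_R²x²) = √(0.5698² + 1.095² × 20.3²) = 22.24; v_R² = 1.199.
t = (22.24 − 0.5698)/1.199 = 18.1 days.

18.1 days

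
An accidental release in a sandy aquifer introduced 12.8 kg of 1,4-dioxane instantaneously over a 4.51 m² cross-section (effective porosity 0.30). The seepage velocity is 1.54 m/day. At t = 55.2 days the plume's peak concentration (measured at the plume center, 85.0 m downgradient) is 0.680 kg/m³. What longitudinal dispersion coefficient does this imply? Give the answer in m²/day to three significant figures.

0.279 m²/day

At the plume center C_max = M/(n_e·A·√(4πDt)), so D = M²/(4πt·(n_e·A·C_max)²).
n_e·A·C_max = 0.30 × 4.51 × 0.680 = 0.9200 kg/m.
D = 12.8²/(4π × 55.2 × 0.9200²) = 0.279 m²/day.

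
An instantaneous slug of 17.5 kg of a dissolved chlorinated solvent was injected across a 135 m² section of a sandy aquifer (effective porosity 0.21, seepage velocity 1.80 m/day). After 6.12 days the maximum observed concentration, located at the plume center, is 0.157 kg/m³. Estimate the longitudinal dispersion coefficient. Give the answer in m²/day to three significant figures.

At the plume center C_max = M/(n_e·A·√(4πDt)), so D = M²/(4πt·(n_e·A·C_max)²).
n_e·A·C_max = 0.21 × 135 × 0.157 = 4.451 kg/m.
D = 17.5²/(4π × 6.12 × 4.451²) = 0.201 m²/day.

0.201 m²/day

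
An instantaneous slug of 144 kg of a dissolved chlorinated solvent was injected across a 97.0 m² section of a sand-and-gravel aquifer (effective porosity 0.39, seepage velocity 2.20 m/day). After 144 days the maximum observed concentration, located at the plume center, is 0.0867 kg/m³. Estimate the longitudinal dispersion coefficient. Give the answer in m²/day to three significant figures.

At the plume center C_max = M/(n_e·A·√(4πDt)), so D = M²/(4πt·(n_e·A·C_max)²).
n_e·A·C_max = 0.39 × 97.0 × 0.0867 = 3.280 kg/m.
D = 144²/(4π × 144 × 3.280²) = 1.07 m²/day.

1.07 m²/day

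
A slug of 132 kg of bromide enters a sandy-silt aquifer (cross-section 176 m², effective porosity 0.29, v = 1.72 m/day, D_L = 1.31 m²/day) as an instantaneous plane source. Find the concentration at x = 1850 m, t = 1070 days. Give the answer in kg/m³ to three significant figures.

0.0192 kg/m³

For an instantaneous plane source, C(x,t) = M/(n_e·A·√(4πDt)) · exp(−(x−vt)²/(4Dt)), with n_e·A the pore (flow) area.
Plume center vt = 1.72 × 1070 = 1840.4 m, so the well at 1850 m is 9.6 m downgradient of the peak.
√(4πDt) = 132.7 m, giving peak height M/(n_e·A·√(4πDt)) = 132/(0.29 × 176 × 132.7) = 0.01949 kg/m³.
(x−vt)²/(4Dt) = (9.6)²/(4 × 1.31 × 1070) = 0.01644; exp(−0.01644) = 0.9837.
C = 0.01949 × 0.9837 = 0.0192 kg/m³.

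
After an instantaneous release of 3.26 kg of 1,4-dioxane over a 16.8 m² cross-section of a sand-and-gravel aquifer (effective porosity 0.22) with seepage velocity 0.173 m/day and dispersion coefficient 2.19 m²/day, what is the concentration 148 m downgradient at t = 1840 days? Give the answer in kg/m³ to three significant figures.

For an instantaneous plane source, C(x,t) = M/(n_e·A·√(4πDt)) · exp(−(x−vt)²/(4Dt)), with n_e·A the pore (flow) area.
Plume center vt = 0.173 × 1840 = 318.32 m, so the well at 148 m is 170.32 m upgradient of the peak.
√(4πDt) = 225.0 m, giving peak height M/(n_e·A·√(4πDt)) = 3.26/(0.22 × 16.8 × 225.0) = 0.003920 kg/m³.
(x−vt)²/(4Dt) = (-170.32)²/(4 × 2.19 × 1840) = 1.800; exp(−1.800) = 0.1653.
C = 0.003920 × 0.1653 = 0.000648 kg/m³.

0.000648 kg/m³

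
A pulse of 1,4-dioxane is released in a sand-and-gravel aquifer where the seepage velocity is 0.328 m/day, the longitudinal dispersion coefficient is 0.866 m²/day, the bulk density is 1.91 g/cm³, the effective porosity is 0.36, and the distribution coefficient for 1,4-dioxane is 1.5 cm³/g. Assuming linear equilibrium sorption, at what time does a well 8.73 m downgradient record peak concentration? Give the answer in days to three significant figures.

177 days

Retardation factor R = 1 + ρ_b·K_d/n = 1 + 1.91 × 1.5/0.36 = 8.958.
Sorption retards both mechanisms: v_R = v/R = 0.03662 m/day, D_R = D/R = 0.09667 m²/day.
Peak time from v_R²t² + 2D_R t − x² = 0: t = (√(D_R² + v_R²x²) − D_R)/v_R².
√(D_R² + v_R²x²) = √(0.09667² + 0.03662² × 8.73²) = 0.3340; v_R² = 0.001341.
t = (0.3340 − 0.09667)/0.001341 = 177 days.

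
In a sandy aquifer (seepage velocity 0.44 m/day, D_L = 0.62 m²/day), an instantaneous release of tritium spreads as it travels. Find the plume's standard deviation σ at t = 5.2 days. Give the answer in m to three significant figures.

2.54 m

Dispersive spreading gives a Gaussian with σ² = 2Dt; advection only shifts the center.
σ = √(2 × 0.62 × 5.2) = 2.54 m.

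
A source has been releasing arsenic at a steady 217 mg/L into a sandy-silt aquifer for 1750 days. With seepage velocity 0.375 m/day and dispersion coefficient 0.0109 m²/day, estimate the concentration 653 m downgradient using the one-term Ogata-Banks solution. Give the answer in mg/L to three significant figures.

For a continuous step input, C/C₀ ≈ ½·erfc((x−vt)/(2√(Dt))).
vt = 0.375 × 1750 = 656.25 m and 2√(Dt) = 2√(0.0109 × 1750) = 8.735 m.
Argument (x−vt)/(2√(Dt)) = (653 − 656.25)/8.735 = -0.3721; ½·erfc(-0.3721) = 0.7006.
C = 217 × 0.7006 = 152 mg/L.

152 mg/L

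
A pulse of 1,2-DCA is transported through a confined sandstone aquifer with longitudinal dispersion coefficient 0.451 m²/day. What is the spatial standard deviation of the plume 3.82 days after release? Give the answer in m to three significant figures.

1.86 m

Dispersive spreading gives a Gaussian with σ² = 2Dt; advection only shifts the center.
σ = √(2 × 0.451 × 3.82) = 1.86 m.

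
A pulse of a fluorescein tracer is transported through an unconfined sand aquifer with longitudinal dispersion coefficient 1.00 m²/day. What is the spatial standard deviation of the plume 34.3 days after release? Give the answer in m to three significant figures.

8.28 m

Dispersive spreading gives a Gaussian with σ² = 2Dt; advection only shifts the center.
σ = √(2 × 1.00 × 34.3) = 8.28 m.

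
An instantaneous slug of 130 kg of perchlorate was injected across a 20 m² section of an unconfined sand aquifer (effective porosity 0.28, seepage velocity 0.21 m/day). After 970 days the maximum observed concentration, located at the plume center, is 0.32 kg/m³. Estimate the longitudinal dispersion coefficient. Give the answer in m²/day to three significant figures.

At the plume center C_max = M/(n_e·A·√(4πDt)), so D = M²/(4πt·(n_e·A·C_max)²).
n_e·A·C_max = 0.28 × 20 × 0.32 = 1.792 kg/m.
D = 130²/(4π × 970 × 1.792²) = 0.432 m²/day.

0.432 m²/day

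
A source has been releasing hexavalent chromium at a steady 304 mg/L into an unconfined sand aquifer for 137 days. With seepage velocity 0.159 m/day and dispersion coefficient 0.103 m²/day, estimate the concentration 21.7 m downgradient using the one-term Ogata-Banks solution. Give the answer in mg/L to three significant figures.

For a continuous step input, C/C₀ ≈ ½·erfc((x−vt)/(2√(Dt))).
vt = 0.159 × 137 = 21.783 m and 2√(Dt) = 2√(0.103 × 137) = 7.513 m.
Argument (x−vt)/(2√(Dt)) = (21.7 − 21.783)/7.513 = -0.01105; ½·erfc(-0.01105) = 0.5062.
C = 304 × 0.5062 = 154 mg/L.

154 mg/L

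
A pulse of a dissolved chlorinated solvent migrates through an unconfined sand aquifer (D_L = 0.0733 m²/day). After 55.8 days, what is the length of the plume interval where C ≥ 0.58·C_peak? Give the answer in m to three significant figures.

The plume is Gaussian with σ = √(2Dt) = √(2 × 0.0733 × 55.8) = 2.860 m.
C/C_peak = exp(−Δx²/(2σ²)) = 0.58 ⇒ Δx = σ·√(−2 ln 0.58) = 2.860 × 1.044 = 2.986 m.
Width = 2Δx = 5.97 m.

5.97 m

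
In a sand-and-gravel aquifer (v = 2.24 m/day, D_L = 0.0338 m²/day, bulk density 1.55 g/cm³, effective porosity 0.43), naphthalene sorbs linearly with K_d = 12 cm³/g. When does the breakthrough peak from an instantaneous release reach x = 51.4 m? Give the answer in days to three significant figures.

Retardation factor R = 1 + ρ_b·K_d/n = 1 + 1.55 × 12/0.43 = 44.26.
Sorption retards both mechanisms: v_R = v/R = 0.05061 m/day, D_R = D/R = 0.0007637 m²/day.
Peak time from v_R²t² + 2D_R t − x² = 0: t = (√(D_R² + v_R²x²) − D_R)/v_R².
√(D_R² + v_R²x²) = √(0.0007637² + 0.05061² × 51.4²) = 2.601; v_R² = 0.002561.
t = (2.601 − 0.0007637)/0.002561 = 1020 days.

1020 days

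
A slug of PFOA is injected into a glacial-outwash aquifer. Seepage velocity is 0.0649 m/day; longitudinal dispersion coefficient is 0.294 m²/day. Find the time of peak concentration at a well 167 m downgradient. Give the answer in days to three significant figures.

2500 days

For the 1D instantaneous-source solution, setting ∂C/∂t = 0 at fixed x gives v²t² + 2Dt − x² = 0, so t = (√(D² + v²x²) − D)/v².
√(D² + v²x²) = √(0.294² + 0.0649² × 167²) = 10.84; v² = 0.00421201.
t = (10.84 − 0.294)/0.00421201 = 2500 days (vs. the pure-advection estimate x/v = 2570 d).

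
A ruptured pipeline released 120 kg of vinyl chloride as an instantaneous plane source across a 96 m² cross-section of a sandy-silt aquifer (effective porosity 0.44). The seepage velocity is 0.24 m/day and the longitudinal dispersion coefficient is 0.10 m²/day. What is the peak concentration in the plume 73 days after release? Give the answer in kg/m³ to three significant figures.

0.297 kg/m³

The peak of an instantaneous 1D plume sits at x = vt; there the Gaussian factor is 1 and C_max = M/(n_e·A·√(4πDt)), where n_e·A is the pore area the mass is dissolved in.
√(4πDt) = √(4π × 0.10 × 73) = 9.578 m, so C_max = 120/(0.44 × 96 × 9.578) = 0.297 kg/m³.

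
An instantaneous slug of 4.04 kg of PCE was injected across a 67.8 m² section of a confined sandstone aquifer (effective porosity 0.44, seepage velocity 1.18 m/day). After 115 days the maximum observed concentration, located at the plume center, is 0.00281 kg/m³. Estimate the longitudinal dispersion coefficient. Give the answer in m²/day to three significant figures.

At the plume center C_max = M/(n_e·A·√(4πDt)), so D = M²/(4πt·(n_e·A·C_max)²).
n_e·A·C_max = 0.44 × 67.8 × 0.00281 = 0.08383 kg/m.
D = 4.04²/(4π × 115 × 0.08383²) = 1.61 m²/day.

1.61 m²/day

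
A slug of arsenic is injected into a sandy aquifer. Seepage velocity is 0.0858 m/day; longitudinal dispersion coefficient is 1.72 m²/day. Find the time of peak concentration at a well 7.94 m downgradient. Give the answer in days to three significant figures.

For the 1D instantaneous-source solution, setting ∂C/∂t = 0 at fixed x gives v²t² + 2Dt − x² = 0, so t = (√(D² + v²x²) − D)/v².
√(D² + v²x²) = √(1.72² + 0.0858² × 7.94²) = 1.850; v² = 0.00736164.
t = (1.850 − 1.72)/0.00736164 = 17.7 days (vs. the pure-advection estimate x/v = 92.5 d).

17.7 days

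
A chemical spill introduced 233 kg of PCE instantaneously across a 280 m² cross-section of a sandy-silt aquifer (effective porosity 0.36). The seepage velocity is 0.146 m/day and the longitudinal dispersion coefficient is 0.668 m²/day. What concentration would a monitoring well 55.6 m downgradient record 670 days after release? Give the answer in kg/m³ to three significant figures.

0.0114 kg/m³

For an instantaneous plane source, C(x,t) = M/(n_e·A·√(4πDt)) · exp(−(x−vt)²/(4Dt)), with n_e·A the pore (flow) area.
Plume center vt = 0.146 × 670 = 97.82 m, so the well at 55.6 m is 42.22 m upgradient of the peak.
√(4πDt) = 74.99 m, giving peak height M/(n_e·A·√(4πDt)) = 233/(0.36 × 280 × 74.99) = 0.03082 kg/m³.
(x−vt)²/(4Dt) = (-42.22)²/(4 × 0.668 × 670) = 0.9957; exp(−0.9957) = 0.3695.
C = 0.03082 × 0.3695 = 0.0114 kg/m³.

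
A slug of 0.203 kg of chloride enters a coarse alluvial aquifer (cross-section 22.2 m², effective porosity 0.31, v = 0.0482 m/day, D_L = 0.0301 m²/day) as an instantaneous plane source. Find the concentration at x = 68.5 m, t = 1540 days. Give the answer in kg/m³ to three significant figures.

For an instantaneous plane source, C(x,t) = M/(n_e·A·√(4πDt)) · exp(−(x−vt)²/(4Dt)), with n_e·A the pore (flow) area.
Plume center vt = 0.0482 × 1540 = 74.228 m, so the well at 68.5 m is 5.728 m upgradient of the peak.
√(4πDt) = 24.14 m, giving peak height M/(n_e·A·√(4πDt)) = 0.203/(0.31 × 22.2 × 24.14) = 0.001222 kg/m³.
(x−vt)²/(4Dt) = (-5.728)²/(4 × 0.0301 × 1540) = 0.1770; exp(−0.1770) = 0.8378.
C = 0.001222 × 0.8378 = 0.00102 kg/m³.

0.00102 kg/m³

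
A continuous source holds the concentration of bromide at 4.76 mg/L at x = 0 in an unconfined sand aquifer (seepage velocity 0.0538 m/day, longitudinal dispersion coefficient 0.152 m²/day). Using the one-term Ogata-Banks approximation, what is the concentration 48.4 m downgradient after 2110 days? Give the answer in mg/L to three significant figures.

4.74 mg/L

For a continuous step input, C/C₀ ≈ ½·erfc((x−vt)/(2√(Dt))).
vt = 0.0538 × 2110 = 113.518 m and 2√(Dt) = 2√(0.152 × 2110) = 35.82 m.
Argument (x−vt)/(2√(Dt)) = (48.4 − 113.518)/35.82 = -1.818; ½·erfc(-1.818) = 0.9949.
C = 4.76 × 0.9949 = 4.74 mg/L.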